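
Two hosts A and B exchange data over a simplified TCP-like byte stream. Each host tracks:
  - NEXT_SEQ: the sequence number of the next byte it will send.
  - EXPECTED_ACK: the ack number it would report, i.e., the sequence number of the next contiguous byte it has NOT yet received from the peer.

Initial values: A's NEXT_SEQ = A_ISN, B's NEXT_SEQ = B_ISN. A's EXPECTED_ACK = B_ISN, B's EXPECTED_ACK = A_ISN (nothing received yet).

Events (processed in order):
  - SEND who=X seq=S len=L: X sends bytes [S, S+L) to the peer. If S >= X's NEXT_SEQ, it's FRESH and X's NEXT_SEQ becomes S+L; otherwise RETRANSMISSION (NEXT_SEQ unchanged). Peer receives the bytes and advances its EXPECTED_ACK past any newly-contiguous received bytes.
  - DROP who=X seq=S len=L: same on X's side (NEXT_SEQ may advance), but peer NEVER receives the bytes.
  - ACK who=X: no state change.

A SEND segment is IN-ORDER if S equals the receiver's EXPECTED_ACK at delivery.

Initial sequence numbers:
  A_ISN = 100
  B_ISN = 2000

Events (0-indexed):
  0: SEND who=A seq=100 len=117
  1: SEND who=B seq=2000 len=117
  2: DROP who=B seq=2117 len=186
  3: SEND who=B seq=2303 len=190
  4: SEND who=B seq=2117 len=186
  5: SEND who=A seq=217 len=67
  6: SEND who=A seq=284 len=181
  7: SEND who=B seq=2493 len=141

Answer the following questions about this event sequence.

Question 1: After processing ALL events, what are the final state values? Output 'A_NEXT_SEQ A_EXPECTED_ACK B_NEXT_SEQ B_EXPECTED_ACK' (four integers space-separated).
Answer: 465 2634 2634 465

Derivation:
After event 0: A_seq=217 A_ack=2000 B_seq=2000 B_ack=217
After event 1: A_seq=217 A_ack=2117 B_seq=2117 B_ack=217
After event 2: A_seq=217 A_ack=2117 B_seq=2303 B_ack=217
After event 3: A_seq=217 A_ack=2117 B_seq=2493 B_ack=217
After event 4: A_seq=217 A_ack=2493 B_seq=2493 B_ack=217
After event 5: A_seq=284 A_ack=2493 B_seq=2493 B_ack=284
After event 6: A_seq=465 A_ack=2493 B_seq=2493 B_ack=465
After event 7: A_seq=465 A_ack=2634 B_seq=2634 B_ack=465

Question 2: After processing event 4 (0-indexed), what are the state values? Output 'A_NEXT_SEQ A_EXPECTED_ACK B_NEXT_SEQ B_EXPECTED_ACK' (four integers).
After event 0: A_seq=217 A_ack=2000 B_seq=2000 B_ack=217
After event 1: A_seq=217 A_ack=2117 B_seq=2117 B_ack=217
After event 2: A_seq=217 A_ack=2117 B_seq=2303 B_ack=217
After event 3: A_seq=217 A_ack=2117 B_seq=2493 B_ack=217
After event 4: A_seq=217 A_ack=2493 B_seq=2493 B_ack=217

217 2493 2493 217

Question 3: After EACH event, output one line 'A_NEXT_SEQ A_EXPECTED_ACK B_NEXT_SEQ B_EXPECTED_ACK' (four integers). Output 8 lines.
217 2000 2000 217
217 2117 2117 217
217 2117 2303 217
217 2117 2493 217
217 2493 2493 217
284 2493 2493 284
465 2493 2493 465
465 2634 2634 465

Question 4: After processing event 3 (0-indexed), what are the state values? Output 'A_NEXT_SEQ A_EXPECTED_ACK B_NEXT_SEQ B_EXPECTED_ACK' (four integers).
After event 0: A_seq=217 A_ack=2000 B_seq=2000 B_ack=217
After event 1: A_seq=217 A_ack=2117 B_seq=2117 B_ack=217
After event 2: A_seq=217 A_ack=2117 B_seq=2303 B_ack=217
After event 3: A_seq=217 A_ack=2117 B_seq=2493 B_ack=217

217 2117 2493 217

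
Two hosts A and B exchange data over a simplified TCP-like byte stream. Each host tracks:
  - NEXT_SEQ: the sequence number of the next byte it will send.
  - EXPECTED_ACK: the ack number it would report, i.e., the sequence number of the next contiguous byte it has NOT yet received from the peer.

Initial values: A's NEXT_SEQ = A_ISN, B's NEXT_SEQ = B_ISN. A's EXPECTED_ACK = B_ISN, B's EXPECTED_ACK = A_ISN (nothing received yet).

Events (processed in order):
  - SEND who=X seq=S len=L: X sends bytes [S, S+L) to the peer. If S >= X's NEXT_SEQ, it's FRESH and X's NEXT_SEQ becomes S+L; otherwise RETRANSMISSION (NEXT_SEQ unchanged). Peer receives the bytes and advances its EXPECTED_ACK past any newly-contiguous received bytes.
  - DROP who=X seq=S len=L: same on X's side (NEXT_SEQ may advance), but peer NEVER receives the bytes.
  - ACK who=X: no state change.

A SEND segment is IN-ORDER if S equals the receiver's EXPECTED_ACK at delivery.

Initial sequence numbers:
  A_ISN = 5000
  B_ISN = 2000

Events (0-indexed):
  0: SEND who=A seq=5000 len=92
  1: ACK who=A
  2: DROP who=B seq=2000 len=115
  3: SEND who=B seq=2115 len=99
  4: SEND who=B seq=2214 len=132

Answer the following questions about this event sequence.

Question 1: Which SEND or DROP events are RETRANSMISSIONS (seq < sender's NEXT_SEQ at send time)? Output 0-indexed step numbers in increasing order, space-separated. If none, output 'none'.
Answer: none

Derivation:
Step 0: SEND seq=5000 -> fresh
Step 2: DROP seq=2000 -> fresh
Step 3: SEND seq=2115 -> fresh
Step 4: SEND seq=2214 -> fresh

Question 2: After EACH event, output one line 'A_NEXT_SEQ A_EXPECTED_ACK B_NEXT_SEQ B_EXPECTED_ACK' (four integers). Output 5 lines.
5092 2000 2000 5092
5092 2000 2000 5092
5092 2000 2115 5092
5092 2000 2214 5092
5092 2000 2346 5092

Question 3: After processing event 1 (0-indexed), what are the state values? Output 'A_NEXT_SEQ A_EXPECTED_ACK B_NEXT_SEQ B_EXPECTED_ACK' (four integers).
After event 0: A_seq=5092 A_ack=2000 B_seq=2000 B_ack=5092
After event 1: A_seq=5092 A_ack=2000 B_seq=2000 B_ack=5092

5092 2000 2000 5092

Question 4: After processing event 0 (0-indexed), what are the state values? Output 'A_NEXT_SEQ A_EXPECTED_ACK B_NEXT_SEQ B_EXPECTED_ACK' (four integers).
After event 0: A_seq=5092 A_ack=2000 B_seq=2000 B_ack=5092

5092 2000 2000 5092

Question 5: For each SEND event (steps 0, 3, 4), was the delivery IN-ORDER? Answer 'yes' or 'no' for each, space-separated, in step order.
Answer: yes no no

Derivation:
Step 0: SEND seq=5000 -> in-order
Step 3: SEND seq=2115 -> out-of-order
Step 4: SEND seq=2214 -> out-of-order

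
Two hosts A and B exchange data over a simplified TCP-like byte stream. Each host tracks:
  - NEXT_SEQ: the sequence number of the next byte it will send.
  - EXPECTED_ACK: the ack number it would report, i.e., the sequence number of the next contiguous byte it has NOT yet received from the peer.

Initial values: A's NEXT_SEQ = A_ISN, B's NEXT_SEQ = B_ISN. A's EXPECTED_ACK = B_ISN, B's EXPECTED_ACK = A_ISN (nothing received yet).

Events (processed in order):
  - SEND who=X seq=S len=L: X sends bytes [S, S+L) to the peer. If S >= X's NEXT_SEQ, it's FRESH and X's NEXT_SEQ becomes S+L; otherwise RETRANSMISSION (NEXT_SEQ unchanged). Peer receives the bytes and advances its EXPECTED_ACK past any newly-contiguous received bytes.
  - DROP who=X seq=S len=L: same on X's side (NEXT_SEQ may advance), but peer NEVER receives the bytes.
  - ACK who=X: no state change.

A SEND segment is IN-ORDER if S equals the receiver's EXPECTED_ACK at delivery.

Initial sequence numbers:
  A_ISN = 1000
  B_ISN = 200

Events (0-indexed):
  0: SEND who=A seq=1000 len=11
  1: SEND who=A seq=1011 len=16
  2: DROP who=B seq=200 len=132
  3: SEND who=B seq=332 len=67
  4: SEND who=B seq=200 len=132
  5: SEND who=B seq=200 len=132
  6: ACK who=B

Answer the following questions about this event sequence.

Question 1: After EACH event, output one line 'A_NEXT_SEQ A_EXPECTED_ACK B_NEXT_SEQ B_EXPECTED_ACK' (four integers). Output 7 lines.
1011 200 200 1011
1027 200 200 1027
1027 200 332 1027
1027 200 399 1027
1027 399 399 1027
1027 399 399 1027
1027 399 399 1027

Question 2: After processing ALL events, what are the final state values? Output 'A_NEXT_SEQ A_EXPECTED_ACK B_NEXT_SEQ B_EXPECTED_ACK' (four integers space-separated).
Answer: 1027 399 399 1027

Derivation:
After event 0: A_seq=1011 A_ack=200 B_seq=200 B_ack=1011
After event 1: A_seq=1027 A_ack=200 B_seq=200 B_ack=1027
After event 2: A_seq=1027 A_ack=200 B_seq=332 B_ack=1027
After event 3: A_seq=1027 A_ack=200 B_seq=399 B_ack=1027
After event 4: A_seq=1027 A_ack=399 B_seq=399 B_ack=1027
After event 5: A_seq=1027 A_ack=399 B_seq=399 B_ack=1027
After event 6: A_seq=1027 A_ack=399 B_seq=399 B_ack=1027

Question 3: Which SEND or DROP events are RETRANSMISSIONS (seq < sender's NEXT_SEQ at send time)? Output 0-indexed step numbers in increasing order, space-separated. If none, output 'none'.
Step 0: SEND seq=1000 -> fresh
Step 1: SEND seq=1011 -> fresh
Step 2: DROP seq=200 -> fresh
Step 3: SEND seq=332 -> fresh
Step 4: SEND seq=200 -> retransmit
Step 5: SEND seq=200 -> retransmit

Answer: 4 5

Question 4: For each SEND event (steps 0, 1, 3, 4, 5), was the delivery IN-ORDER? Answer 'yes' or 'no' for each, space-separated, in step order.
Answer: yes yes no yes no

Derivation:
Step 0: SEND seq=1000 -> in-order
Step 1: SEND seq=1011 -> in-order
Step 3: SEND seq=332 -> out-of-order
Step 4: SEND seq=200 -> in-order
Step 5: SEND seq=200 -> out-of-order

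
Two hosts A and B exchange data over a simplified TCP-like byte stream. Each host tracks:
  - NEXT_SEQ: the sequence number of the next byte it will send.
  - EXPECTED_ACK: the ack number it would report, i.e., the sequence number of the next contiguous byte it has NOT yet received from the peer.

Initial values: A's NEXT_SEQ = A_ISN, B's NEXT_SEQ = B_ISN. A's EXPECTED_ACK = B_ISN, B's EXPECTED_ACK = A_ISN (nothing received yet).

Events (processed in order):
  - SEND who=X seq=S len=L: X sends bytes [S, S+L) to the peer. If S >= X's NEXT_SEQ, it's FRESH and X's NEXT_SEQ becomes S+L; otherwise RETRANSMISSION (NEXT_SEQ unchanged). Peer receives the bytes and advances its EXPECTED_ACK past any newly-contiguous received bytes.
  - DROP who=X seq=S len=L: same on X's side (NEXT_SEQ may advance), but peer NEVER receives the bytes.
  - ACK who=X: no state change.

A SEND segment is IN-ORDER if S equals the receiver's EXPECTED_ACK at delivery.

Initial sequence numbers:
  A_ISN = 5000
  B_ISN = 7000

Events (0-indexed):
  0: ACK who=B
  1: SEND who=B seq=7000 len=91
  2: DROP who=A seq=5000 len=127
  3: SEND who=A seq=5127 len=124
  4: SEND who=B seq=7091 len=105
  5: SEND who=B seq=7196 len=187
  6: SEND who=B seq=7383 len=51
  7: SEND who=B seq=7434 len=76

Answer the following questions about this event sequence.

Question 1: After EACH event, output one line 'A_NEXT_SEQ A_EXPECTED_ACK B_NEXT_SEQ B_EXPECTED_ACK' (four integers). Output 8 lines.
5000 7000 7000 5000
5000 7091 7091 5000
5127 7091 7091 5000
5251 7091 7091 5000
5251 7196 7196 5000
5251 7383 7383 5000
5251 7434 7434 5000
5251 7510 7510 5000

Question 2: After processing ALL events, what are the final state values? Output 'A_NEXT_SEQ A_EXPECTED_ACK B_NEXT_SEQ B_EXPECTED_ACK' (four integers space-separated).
Answer: 5251 7510 7510 5000

Derivation:
After event 0: A_seq=5000 A_ack=7000 B_seq=7000 B_ack=5000
After event 1: A_seq=5000 A_ack=7091 B_seq=7091 B_ack=5000
After event 2: A_seq=5127 A_ack=7091 B_seq=7091 B_ack=5000
After event 3: A_seq=5251 A_ack=7091 B_seq=7091 B_ack=5000
After event 4: A_seq=5251 A_ack=7196 B_seq=7196 B_ack=5000
After event 5: A_seq=5251 A_ack=7383 B_seq=7383 B_ack=5000
After event 6: A_seq=5251 A_ack=7434 B_seq=7434 B_ack=5000
After event 7: A_seq=5251 A_ack=7510 B_seq=7510 B_ack=5000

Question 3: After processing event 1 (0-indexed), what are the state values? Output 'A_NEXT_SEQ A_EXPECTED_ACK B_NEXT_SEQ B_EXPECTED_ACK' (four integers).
After event 0: A_seq=5000 A_ack=7000 B_seq=7000 B_ack=5000
After event 1: A_seq=5000 A_ack=7091 B_seq=7091 B_ack=5000

5000 7091 7091 5000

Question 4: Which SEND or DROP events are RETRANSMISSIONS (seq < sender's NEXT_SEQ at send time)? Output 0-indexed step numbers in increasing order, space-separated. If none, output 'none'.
Step 1: SEND seq=7000 -> fresh
Step 2: DROP seq=5000 -> fresh
Step 3: SEND seq=5127 -> fresh
Step 4: SEND seq=7091 -> fresh
Step 5: SEND seq=7196 -> fresh
Step 6: SEND seq=7383 -> fresh
Step 7: SEND seq=7434 -> fresh

Answer: none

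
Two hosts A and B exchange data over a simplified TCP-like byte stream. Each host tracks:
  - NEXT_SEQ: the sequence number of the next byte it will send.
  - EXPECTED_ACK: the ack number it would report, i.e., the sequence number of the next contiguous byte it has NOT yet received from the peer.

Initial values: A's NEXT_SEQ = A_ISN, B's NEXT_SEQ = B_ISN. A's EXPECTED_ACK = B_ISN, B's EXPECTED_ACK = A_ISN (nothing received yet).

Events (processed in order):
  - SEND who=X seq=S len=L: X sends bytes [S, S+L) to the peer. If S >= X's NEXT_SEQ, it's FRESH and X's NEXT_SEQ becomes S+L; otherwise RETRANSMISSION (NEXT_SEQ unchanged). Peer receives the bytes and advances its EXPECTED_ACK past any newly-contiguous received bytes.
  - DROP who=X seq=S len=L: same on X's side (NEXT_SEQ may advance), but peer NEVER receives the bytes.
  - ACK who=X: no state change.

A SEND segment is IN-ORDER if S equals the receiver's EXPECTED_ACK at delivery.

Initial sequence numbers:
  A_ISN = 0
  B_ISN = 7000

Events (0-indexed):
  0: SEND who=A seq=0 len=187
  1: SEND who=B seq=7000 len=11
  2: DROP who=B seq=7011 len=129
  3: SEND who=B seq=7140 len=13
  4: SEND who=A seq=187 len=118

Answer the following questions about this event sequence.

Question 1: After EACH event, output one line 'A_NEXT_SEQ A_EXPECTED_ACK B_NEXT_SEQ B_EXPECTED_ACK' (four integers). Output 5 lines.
187 7000 7000 187
187 7011 7011 187
187 7011 7140 187
187 7011 7153 187
305 7011 7153 305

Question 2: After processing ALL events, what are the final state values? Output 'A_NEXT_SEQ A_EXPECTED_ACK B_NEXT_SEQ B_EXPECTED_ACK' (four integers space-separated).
Answer: 305 7011 7153 305

Derivation:
After event 0: A_seq=187 A_ack=7000 B_seq=7000 B_ack=187
After event 1: A_seq=187 A_ack=7011 B_seq=7011 B_ack=187
After event 2: A_seq=187 A_ack=7011 B_seq=7140 B_ack=187
After event 3: A_seq=187 A_ack=7011 B_seq=7153 B_ack=187
After event 4: A_seq=305 A_ack=7011 B_seq=7153 B_ack=305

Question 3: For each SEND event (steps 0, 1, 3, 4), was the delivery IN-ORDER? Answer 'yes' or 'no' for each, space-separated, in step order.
Answer: yes yes no yes

Derivation:
Step 0: SEND seq=0 -> in-order
Step 1: SEND seq=7000 -> in-order
Step 3: SEND seq=7140 -> out-of-order
Step 4: SEND seq=187 -> in-order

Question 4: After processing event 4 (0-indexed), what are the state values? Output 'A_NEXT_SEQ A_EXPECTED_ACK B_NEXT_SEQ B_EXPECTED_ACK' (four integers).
After event 0: A_seq=187 A_ack=7000 B_seq=7000 B_ack=187
After event 1: A_seq=187 A_ack=7011 B_seq=7011 B_ack=187
After event 2: A_seq=187 A_ack=7011 B_seq=7140 B_ack=187
After event 3: A_seq=187 A_ack=7011 B_seq=7153 B_ack=187
After event 4: A_seq=305 A_ack=7011 B_seq=7153 B_ack=305

305 7011 7153 305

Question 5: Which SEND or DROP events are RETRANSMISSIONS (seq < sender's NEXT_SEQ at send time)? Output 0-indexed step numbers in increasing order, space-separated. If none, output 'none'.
Answer: none

Derivation:
Step 0: SEND seq=0 -> fresh
Step 1: SEND seq=7000 -> fresh
Step 2: DROP seq=7011 -> fresh
Step 3: SEND seq=7140 -> fresh
Step 4: SEND seq=187 -> fresh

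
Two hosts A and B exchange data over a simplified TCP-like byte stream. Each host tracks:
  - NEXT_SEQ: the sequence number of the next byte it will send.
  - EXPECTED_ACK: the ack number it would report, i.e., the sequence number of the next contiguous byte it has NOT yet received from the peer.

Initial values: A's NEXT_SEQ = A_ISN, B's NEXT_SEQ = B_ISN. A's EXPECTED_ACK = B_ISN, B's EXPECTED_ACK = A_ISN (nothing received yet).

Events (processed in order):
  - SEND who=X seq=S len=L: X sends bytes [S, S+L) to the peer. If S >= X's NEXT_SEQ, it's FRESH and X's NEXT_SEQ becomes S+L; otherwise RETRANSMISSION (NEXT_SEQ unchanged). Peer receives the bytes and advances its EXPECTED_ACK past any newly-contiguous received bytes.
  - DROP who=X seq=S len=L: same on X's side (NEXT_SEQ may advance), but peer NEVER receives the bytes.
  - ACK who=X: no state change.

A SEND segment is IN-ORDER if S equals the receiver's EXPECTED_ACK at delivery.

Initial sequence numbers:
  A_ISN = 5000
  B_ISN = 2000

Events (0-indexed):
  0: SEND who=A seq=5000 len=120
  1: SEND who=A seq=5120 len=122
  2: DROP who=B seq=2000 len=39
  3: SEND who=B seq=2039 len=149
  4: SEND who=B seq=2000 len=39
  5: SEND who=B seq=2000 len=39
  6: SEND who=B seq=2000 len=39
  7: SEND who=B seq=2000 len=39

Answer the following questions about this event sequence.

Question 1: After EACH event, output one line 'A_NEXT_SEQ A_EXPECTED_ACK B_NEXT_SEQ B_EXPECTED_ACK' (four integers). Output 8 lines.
5120 2000 2000 5120
5242 2000 2000 5242
5242 2000 2039 5242
5242 2000 2188 5242
5242 2188 2188 5242
5242 2188 2188 5242
5242 2188 2188 5242
5242 2188 2188 5242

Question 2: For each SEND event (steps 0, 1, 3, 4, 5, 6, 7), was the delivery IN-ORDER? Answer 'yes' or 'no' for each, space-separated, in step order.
Answer: yes yes no yes no no no

Derivation:
Step 0: SEND seq=5000 -> in-order
Step 1: SEND seq=5120 -> in-order
Step 3: SEND seq=2039 -> out-of-order
Step 4: SEND seq=2000 -> in-order
Step 5: SEND seq=2000 -> out-of-order
Step 6: SEND seq=2000 -> out-of-order
Step 7: SEND seq=2000 -> out-of-order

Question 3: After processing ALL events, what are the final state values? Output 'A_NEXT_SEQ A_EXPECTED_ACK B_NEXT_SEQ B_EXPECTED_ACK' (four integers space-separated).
Answer: 5242 2188 2188 5242

Derivation:
After event 0: A_seq=5120 A_ack=2000 B_seq=2000 B_ack=5120
After event 1: A_seq=5242 A_ack=2000 B_seq=2000 B_ack=5242
After event 2: A_seq=5242 A_ack=2000 B_seq=2039 B_ack=5242
After event 3: A_seq=5242 A_ack=2000 B_seq=2188 B_ack=5242
After event 4: A_seq=5242 A_ack=2188 B_seq=2188 B_ack=5242
After event 5: A_seq=5242 A_ack=2188 B_seq=2188 B_ack=5242
After event 6: A_seq=5242 A_ack=2188 B_seq=2188 B_ack=5242
After event 7: A_seq=5242 A_ack=2188 B_seq=2188 B_ack=5242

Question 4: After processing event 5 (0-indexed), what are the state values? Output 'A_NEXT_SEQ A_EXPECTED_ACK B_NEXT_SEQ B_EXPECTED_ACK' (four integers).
After event 0: A_seq=5120 A_ack=2000 B_seq=2000 B_ack=5120
After event 1: A_seq=5242 A_ack=2000 B_seq=2000 B_ack=5242
After event 2: A_seq=5242 A_ack=2000 B_seq=2039 B_ack=5242
After event 3: A_seq=5242 A_ack=2000 B_seq=2188 B_ack=5242
After event 4: A_seq=5242 A_ack=2188 B_seq=2188 B_ack=5242
After event 5: A_seq=5242 A_ack=2188 B_seq=2188 B_ack=5242

5242 2188 2188 5242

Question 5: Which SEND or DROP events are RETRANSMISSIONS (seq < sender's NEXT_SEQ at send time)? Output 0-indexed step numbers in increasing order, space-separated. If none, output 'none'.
Answer: 4 5 6 7

Derivation:
Step 0: SEND seq=5000 -> fresh
Step 1: SEND seq=5120 -> fresh
Step 2: DROP seq=2000 -> fresh
Step 3: SEND seq=2039 -> fresh
Step 4: SEND seq=2000 -> retransmit
Step 5: SEND seq=2000 -> retransmit
Step 6: SEND seq=2000 -> retransmit
Step 7: SEND seq=2000 -> retransmit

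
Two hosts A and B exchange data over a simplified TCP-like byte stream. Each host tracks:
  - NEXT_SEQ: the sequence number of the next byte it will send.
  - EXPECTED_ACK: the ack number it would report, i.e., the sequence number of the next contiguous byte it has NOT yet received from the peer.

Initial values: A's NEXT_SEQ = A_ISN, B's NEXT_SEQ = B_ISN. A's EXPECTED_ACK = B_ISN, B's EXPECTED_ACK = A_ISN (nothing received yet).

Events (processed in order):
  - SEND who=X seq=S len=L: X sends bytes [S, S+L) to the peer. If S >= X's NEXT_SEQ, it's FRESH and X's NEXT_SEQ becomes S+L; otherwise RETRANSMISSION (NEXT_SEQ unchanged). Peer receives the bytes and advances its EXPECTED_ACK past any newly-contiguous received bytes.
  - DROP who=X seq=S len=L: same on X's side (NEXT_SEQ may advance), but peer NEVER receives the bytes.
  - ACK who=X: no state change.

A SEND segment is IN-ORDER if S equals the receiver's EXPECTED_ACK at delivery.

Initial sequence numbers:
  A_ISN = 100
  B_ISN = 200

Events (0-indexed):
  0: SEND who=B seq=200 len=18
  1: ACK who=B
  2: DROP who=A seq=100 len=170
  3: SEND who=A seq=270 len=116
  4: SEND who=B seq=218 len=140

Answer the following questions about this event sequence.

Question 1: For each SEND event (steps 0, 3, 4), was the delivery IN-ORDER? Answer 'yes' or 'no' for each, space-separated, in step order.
Step 0: SEND seq=200 -> in-order
Step 3: SEND seq=270 -> out-of-order
Step 4: SEND seq=218 -> in-order

Answer: yes no yes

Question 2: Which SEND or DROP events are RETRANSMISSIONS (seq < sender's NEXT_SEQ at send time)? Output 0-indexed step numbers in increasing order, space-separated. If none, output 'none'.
Answer: none

Derivation:
Step 0: SEND seq=200 -> fresh
Step 2: DROP seq=100 -> fresh
Step 3: SEND seq=270 -> fresh
Step 4: SEND seq=218 -> fresh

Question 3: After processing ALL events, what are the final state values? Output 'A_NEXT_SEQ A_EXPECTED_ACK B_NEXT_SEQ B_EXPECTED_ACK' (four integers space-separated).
Answer: 386 358 358 100

Derivation:
After event 0: A_seq=100 A_ack=218 B_seq=218 B_ack=100
After event 1: A_seq=100 A_ack=218 B_seq=218 B_ack=100
After event 2: A_seq=270 A_ack=218 B_seq=218 B_ack=100
After event 3: A_seq=386 A_ack=218 B_seq=218 B_ack=100
After event 4: A_seq=386 A_ack=358 B_seq=358 B_ack=100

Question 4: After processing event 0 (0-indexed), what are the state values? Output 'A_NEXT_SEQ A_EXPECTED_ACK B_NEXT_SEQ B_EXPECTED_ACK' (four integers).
After event 0: A_seq=100 A_ack=218 B_seq=218 B_ack=100

100 218 218 100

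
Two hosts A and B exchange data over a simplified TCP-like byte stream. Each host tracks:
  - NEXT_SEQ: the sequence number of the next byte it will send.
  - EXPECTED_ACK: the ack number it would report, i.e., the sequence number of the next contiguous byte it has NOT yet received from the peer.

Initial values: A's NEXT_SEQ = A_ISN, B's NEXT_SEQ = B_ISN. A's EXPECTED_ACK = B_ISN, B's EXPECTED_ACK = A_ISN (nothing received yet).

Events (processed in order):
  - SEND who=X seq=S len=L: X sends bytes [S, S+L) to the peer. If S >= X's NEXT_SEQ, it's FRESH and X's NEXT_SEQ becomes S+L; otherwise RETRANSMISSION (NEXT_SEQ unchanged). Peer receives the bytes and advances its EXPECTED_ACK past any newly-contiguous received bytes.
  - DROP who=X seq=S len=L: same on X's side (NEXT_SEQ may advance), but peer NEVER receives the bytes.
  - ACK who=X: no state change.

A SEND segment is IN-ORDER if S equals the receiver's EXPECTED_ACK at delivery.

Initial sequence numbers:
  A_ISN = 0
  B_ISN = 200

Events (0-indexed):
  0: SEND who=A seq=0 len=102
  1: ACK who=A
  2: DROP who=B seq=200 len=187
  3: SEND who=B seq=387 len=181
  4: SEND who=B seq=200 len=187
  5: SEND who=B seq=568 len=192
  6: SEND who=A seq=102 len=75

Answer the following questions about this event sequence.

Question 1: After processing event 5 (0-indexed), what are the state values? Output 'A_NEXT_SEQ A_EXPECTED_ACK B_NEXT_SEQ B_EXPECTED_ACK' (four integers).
After event 0: A_seq=102 A_ack=200 B_seq=200 B_ack=102
After event 1: A_seq=102 A_ack=200 B_seq=200 B_ack=102
After event 2: A_seq=102 A_ack=200 B_seq=387 B_ack=102
After event 3: A_seq=102 A_ack=200 B_seq=568 B_ack=102
After event 4: A_seq=102 A_ack=568 B_seq=568 B_ack=102
After event 5: A_seq=102 A_ack=760 B_seq=760 B_ack=102

102 760 760 102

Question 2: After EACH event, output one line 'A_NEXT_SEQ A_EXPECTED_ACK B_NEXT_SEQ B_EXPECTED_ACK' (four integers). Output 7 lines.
102 200 200 102
102 200 200 102
102 200 387 102
102 200 568 102
102 568 568 102
102 760 760 102
177 760 760 177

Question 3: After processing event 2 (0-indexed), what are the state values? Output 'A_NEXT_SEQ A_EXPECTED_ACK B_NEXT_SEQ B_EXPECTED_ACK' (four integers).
After event 0: A_seq=102 A_ack=200 B_seq=200 B_ack=102
After event 1: A_seq=102 A_ack=200 B_seq=200 B_ack=102
After event 2: A_seq=102 A_ack=200 B_seq=387 B_ack=102

102 200 387 102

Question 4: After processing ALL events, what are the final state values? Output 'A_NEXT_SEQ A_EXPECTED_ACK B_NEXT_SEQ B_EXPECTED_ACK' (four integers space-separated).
Answer: 177 760 760 177

Derivation:
After event 0: A_seq=102 A_ack=200 B_seq=200 B_ack=102
After event 1: A_seq=102 A_ack=200 B_seq=200 B_ack=102
After event 2: A_seq=102 A_ack=200 B_seq=387 B_ack=102
After event 3: A_seq=102 A_ack=200 B_seq=568 B_ack=102
After event 4: A_seq=102 A_ack=568 B_seq=568 B_ack=102
After event 5: A_seq=102 A_ack=760 B_seq=760 B_ack=102
After event 6: A_seq=177 A_ack=760 B_seq=760 B_ack=177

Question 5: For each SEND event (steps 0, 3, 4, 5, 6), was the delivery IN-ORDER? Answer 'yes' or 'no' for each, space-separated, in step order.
Step 0: SEND seq=0 -> in-order
Step 3: SEND seq=387 -> out-of-order
Step 4: SEND seq=200 -> in-order
Step 5: SEND seq=568 -> in-order
Step 6: SEND seq=102 -> in-order

Answer: yes no yes yes yes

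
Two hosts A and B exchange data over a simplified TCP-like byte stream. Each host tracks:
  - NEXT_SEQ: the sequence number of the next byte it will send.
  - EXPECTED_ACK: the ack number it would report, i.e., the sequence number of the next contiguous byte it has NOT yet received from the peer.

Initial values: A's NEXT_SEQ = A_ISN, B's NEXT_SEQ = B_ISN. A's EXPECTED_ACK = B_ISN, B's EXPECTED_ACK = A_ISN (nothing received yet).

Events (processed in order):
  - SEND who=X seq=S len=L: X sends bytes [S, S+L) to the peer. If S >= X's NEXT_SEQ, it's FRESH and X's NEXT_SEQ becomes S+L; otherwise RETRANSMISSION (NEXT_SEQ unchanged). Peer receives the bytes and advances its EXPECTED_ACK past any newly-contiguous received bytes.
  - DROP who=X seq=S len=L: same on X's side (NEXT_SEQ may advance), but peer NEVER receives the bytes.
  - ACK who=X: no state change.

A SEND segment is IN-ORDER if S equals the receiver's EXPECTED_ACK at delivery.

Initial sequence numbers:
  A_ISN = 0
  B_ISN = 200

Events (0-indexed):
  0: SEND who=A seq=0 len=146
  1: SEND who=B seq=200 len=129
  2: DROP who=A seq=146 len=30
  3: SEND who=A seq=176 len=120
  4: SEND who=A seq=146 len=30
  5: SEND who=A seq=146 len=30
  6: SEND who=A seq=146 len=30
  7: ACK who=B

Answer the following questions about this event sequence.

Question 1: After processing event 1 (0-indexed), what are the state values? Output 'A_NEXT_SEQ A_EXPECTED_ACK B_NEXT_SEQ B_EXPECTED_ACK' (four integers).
After event 0: A_seq=146 A_ack=200 B_seq=200 B_ack=146
After event 1: A_seq=146 A_ack=329 B_seq=329 B_ack=146

146 329 329 146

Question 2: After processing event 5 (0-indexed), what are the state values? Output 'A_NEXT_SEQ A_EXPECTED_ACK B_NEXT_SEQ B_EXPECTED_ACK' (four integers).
After event 0: A_seq=146 A_ack=200 B_seq=200 B_ack=146
After event 1: A_seq=146 A_ack=329 B_seq=329 B_ack=146
After event 2: A_seq=176 A_ack=329 B_seq=329 B_ack=146
After event 3: A_seq=296 A_ack=329 B_seq=329 B_ack=146
After event 4: A_seq=296 A_ack=329 B_seq=329 B_ack=296
After event 5: A_seq=296 A_ack=329 B_seq=329 B_ack=296

296 329 329 296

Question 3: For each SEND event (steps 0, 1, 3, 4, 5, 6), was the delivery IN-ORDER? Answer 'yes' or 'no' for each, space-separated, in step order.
Answer: yes yes no yes no no

Derivation:
Step 0: SEND seq=0 -> in-order
Step 1: SEND seq=200 -> in-order
Step 3: SEND seq=176 -> out-of-order
Step 4: SEND seq=146 -> in-order
Step 5: SEND seq=146 -> out-of-order
Step 6: SEND seq=146 -> out-of-order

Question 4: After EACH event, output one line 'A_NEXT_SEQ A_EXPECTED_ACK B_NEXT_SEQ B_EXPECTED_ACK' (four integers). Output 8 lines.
146 200 200 146
146 329 329 146
176 329 329 146
296 329 329 146
296 329 329 296
296 329 329 296
296 329 329 296
296 329 329 296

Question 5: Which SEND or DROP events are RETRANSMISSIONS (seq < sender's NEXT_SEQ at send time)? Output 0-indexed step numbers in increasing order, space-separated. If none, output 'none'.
Step 0: SEND seq=0 -> fresh
Step 1: SEND seq=200 -> fresh
Step 2: DROP seq=146 -> fresh
Step 3: SEND seq=176 -> fresh
Step 4: SEND seq=146 -> retransmit
Step 5: SEND seq=146 -> retransmit
Step 6: SEND seq=146 -> retransmit

Answer: 4 5 6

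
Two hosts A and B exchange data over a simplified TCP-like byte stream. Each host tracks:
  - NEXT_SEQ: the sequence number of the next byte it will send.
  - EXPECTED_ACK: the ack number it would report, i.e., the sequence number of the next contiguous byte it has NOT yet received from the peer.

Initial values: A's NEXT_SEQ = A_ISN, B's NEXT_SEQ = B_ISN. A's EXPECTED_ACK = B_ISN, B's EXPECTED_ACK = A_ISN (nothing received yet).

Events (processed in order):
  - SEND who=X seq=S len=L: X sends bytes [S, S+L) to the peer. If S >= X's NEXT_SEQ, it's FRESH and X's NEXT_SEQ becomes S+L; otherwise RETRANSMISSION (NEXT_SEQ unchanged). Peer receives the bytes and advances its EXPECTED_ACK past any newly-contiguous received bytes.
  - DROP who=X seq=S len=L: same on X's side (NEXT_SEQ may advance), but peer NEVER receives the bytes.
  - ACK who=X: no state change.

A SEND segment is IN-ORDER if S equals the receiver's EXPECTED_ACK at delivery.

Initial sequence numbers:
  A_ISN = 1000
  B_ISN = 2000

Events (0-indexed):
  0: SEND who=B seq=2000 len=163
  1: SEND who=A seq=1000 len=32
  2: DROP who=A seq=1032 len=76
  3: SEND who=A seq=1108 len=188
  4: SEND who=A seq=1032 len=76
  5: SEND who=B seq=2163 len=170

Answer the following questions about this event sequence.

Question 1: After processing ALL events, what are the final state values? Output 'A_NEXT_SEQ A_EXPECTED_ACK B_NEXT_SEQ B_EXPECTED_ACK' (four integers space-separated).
After event 0: A_seq=1000 A_ack=2163 B_seq=2163 B_ack=1000
After event 1: A_seq=1032 A_ack=2163 B_seq=2163 B_ack=1032
After event 2: A_seq=1108 A_ack=2163 B_seq=2163 B_ack=1032
After event 3: A_seq=1296 A_ack=2163 B_seq=2163 B_ack=1032
After event 4: A_seq=1296 A_ack=2163 B_seq=2163 B_ack=1296
After event 5: A_seq=1296 A_ack=2333 B_seq=2333 B_ack=1296

Answer: 1296 2333 2333 1296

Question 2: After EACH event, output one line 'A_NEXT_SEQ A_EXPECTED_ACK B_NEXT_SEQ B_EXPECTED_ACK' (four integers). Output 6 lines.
1000 2163 2163 1000
1032 2163 2163 1032
1108 2163 2163 1032
1296 2163 2163 1032
1296 2163 2163 1296
1296 2333 2333 1296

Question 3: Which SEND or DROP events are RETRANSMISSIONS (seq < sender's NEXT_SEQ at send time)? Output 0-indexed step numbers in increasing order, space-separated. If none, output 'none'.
Step 0: SEND seq=2000 -> fresh
Step 1: SEND seq=1000 -> fresh
Step 2: DROP seq=1032 -> fresh
Step 3: SEND seq=1108 -> fresh
Step 4: SEND seq=1032 -> retransmit
Step 5: SEND seq=2163 -> fresh

Answer: 4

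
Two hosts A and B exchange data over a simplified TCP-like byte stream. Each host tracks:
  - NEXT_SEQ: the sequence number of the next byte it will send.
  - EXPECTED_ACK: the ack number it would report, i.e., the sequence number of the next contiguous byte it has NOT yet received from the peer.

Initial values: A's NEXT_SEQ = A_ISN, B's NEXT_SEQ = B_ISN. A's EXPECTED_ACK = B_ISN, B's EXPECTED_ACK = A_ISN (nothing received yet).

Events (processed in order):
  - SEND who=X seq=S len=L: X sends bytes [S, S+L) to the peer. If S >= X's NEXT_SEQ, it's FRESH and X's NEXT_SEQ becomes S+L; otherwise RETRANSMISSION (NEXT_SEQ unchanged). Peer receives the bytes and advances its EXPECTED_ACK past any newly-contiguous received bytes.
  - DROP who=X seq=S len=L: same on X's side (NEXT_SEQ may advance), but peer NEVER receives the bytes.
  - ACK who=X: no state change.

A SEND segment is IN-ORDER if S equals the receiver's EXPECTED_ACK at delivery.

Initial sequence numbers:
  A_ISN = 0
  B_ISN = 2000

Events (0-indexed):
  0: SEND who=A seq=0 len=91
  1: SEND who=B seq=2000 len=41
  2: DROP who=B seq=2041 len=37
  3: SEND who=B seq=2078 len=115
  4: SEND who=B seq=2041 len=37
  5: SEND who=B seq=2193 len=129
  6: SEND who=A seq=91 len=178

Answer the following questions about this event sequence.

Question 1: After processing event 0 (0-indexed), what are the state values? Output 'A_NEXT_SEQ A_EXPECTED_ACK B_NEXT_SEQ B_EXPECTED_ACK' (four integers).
After event 0: A_seq=91 A_ack=2000 B_seq=2000 B_ack=91

91 2000 2000 91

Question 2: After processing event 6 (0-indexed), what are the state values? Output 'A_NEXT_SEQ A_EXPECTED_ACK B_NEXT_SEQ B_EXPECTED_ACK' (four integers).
After event 0: A_seq=91 A_ack=2000 B_seq=2000 B_ack=91
After event 1: A_seq=91 A_ack=2041 B_seq=2041 B_ack=91
After event 2: A_seq=91 A_ack=2041 B_seq=2078 B_ack=91
After event 3: A_seq=91 A_ack=2041 B_seq=2193 B_ack=91
After event 4: A_seq=91 A_ack=2193 B_seq=2193 B_ack=91
After event 5: A_seq=91 A_ack=2322 B_seq=2322 B_ack=91
After event 6: A_seq=269 A_ack=2322 B_seq=2322 B_ack=269

269 2322 2322 269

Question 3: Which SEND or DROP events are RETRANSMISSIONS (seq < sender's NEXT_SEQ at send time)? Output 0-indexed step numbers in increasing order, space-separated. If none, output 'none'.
Answer: 4

Derivation:
Step 0: SEND seq=0 -> fresh
Step 1: SEND seq=2000 -> fresh
Step 2: DROP seq=2041 -> fresh
Step 3: SEND seq=2078 -> fresh
Step 4: SEND seq=2041 -> retransmit
Step 5: SEND seq=2193 -> fresh
Step 6: SEND seq=91 -> fresh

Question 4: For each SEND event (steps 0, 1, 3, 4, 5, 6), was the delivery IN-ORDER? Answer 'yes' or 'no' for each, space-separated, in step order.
Answer: yes yes no yes yes yes

Derivation:
Step 0: SEND seq=0 -> in-order
Step 1: SEND seq=2000 -> in-order
Step 3: SEND seq=2078 -> out-of-order
Step 4: SEND seq=2041 -> in-order
Step 5: SEND seq=2193 -> in-order
Step 6: SEND seq=91 -> in-order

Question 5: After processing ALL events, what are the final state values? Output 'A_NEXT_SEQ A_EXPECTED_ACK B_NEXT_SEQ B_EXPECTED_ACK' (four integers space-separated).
After event 0: A_seq=91 A_ack=2000 B_seq=2000 B_ack=91
After event 1: A_seq=91 A_ack=2041 B_seq=2041 B_ack=91
After event 2: A_seq=91 A_ack=2041 B_seq=2078 B_ack=91
After event 3: A_seq=91 A_ack=2041 B_seq=2193 B_ack=91
After event 4: A_seq=91 A_ack=2193 B_seq=2193 B_ack=91
After event 5: A_seq=91 A_ack=2322 B_seq=2322 B_ack=91
After event 6: A_seq=269 A_ack=2322 B_seq=2322 B_ack=269

Answer: 269 2322 2322 269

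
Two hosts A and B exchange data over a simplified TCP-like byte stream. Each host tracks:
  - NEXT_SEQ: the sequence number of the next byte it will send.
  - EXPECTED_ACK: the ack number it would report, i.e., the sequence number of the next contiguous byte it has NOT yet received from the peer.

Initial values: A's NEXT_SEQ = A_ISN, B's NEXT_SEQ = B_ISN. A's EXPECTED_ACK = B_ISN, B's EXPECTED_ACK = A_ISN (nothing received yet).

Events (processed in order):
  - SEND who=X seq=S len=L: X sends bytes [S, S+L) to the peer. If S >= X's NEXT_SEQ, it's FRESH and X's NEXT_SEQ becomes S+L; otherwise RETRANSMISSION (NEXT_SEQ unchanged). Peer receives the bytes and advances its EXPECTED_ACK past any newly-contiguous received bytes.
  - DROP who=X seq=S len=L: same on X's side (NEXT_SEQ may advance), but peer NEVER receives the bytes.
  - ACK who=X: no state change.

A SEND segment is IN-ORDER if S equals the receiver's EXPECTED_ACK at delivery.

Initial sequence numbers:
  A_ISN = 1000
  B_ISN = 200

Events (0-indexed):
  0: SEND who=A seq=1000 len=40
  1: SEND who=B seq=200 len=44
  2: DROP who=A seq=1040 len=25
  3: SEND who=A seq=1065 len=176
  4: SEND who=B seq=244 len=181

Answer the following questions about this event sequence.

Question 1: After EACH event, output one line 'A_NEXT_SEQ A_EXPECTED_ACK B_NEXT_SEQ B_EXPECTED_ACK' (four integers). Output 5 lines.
1040 200 200 1040
1040 244 244 1040
1065 244 244 1040
1241 244 244 1040
1241 425 425 1040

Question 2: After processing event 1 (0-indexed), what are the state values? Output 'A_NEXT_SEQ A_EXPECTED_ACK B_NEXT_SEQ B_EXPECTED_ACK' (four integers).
After event 0: A_seq=1040 A_ack=200 B_seq=200 B_ack=1040
After event 1: A_seq=1040 A_ack=244 B_seq=244 B_ack=1040

1040 244 244 1040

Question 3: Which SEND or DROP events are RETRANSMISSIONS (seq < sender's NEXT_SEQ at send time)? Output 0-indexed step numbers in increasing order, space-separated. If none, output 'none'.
Answer: none

Derivation:
Step 0: SEND seq=1000 -> fresh
Step 1: SEND seq=200 -> fresh
Step 2: DROP seq=1040 -> fresh
Step 3: SEND seq=1065 -> fresh
Step 4: SEND seq=244 -> fresh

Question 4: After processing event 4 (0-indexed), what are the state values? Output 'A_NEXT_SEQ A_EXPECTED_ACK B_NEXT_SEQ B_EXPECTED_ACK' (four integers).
After event 0: A_seq=1040 A_ack=200 B_seq=200 B_ack=1040
After event 1: A_seq=1040 A_ack=244 B_seq=244 B_ack=1040
After event 2: A_seq=1065 A_ack=244 B_seq=244 B_ack=1040
After event 3: A_seq=1241 A_ack=244 B_seq=244 B_ack=1040
After event 4: A_seq=1241 A_ack=425 B_seq=425 B_ack=1040

1241 425 425 1040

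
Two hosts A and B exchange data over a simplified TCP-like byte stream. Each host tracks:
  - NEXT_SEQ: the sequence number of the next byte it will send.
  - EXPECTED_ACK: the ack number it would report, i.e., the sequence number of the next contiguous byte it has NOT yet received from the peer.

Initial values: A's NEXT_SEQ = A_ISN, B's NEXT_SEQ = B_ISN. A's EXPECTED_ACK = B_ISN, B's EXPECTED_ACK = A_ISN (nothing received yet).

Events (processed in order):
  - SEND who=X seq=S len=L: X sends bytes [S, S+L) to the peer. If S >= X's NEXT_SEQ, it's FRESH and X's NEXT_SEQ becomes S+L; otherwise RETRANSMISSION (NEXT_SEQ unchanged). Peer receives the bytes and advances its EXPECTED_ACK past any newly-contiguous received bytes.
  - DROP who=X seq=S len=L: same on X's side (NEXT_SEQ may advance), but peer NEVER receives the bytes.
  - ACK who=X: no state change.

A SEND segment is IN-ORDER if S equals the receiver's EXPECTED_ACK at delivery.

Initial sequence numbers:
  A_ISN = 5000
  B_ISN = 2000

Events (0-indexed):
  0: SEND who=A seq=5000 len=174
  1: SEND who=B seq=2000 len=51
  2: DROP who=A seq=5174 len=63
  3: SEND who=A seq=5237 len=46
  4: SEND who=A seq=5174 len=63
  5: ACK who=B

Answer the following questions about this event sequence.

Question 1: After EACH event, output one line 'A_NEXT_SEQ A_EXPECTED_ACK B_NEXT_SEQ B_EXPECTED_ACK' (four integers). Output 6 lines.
5174 2000 2000 5174
5174 2051 2051 5174
5237 2051 2051 5174
5283 2051 2051 5174
5283 2051 2051 5283
5283 2051 2051 5283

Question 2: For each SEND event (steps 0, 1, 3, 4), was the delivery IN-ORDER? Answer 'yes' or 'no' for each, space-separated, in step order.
Answer: yes yes no yes

Derivation:
Step 0: SEND seq=5000 -> in-order
Step 1: SEND seq=2000 -> in-order
Step 3: SEND seq=5237 -> out-of-order
Step 4: SEND seq=5174 -> in-order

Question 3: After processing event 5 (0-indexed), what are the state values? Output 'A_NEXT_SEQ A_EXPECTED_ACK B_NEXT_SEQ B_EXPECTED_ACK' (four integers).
After event 0: A_seq=5174 A_ack=2000 B_seq=2000 B_ack=5174
After event 1: A_seq=5174 A_ack=2051 B_seq=2051 B_ack=5174
After event 2: A_seq=5237 A_ack=2051 B_seq=2051 B_ack=5174
After event 3: A_seq=5283 A_ack=2051 B_seq=2051 B_ack=5174
After event 4: A_seq=5283 A_ack=2051 B_seq=2051 B_ack=5283
After event 5: A_seq=5283 A_ack=2051 B_seq=2051 B_ack=5283

5283 2051 2051 5283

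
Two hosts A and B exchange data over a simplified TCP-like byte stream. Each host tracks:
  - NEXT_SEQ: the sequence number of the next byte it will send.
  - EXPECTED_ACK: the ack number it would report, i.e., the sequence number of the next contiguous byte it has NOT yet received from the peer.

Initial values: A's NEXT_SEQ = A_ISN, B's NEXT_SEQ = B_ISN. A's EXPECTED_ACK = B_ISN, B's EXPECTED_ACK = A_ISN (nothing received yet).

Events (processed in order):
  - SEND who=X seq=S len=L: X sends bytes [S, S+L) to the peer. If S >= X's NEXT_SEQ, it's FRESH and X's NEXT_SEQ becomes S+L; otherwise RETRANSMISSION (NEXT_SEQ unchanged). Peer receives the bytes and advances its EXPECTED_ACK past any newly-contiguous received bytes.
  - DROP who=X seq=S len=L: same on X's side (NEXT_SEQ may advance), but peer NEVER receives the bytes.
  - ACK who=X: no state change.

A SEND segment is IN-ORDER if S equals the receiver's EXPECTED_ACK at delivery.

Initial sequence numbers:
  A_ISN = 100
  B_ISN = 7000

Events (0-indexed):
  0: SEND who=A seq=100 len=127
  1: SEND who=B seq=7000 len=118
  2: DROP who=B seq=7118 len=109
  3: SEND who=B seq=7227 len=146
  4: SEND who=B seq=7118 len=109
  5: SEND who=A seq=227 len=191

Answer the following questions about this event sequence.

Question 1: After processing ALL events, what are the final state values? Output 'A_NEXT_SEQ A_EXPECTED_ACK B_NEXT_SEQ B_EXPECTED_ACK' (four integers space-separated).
After event 0: A_seq=227 A_ack=7000 B_seq=7000 B_ack=227
After event 1: A_seq=227 A_ack=7118 B_seq=7118 B_ack=227
After event 2: A_seq=227 A_ack=7118 B_seq=7227 B_ack=227
After event 3: A_seq=227 A_ack=7118 B_seq=7373 B_ack=227
After event 4: A_seq=227 A_ack=7373 B_seq=7373 B_ack=227
After event 5: A_seq=418 A_ack=7373 B_seq=7373 B_ack=418

Answer: 418 7373 7373 418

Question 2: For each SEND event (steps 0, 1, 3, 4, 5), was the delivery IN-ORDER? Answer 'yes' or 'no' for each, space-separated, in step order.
Answer: yes yes no yes yes

Derivation:
Step 0: SEND seq=100 -> in-order
Step 1: SEND seq=7000 -> in-order
Step 3: SEND seq=7227 -> out-of-order
Step 4: SEND seq=7118 -> in-order
Step 5: SEND seq=227 -> in-order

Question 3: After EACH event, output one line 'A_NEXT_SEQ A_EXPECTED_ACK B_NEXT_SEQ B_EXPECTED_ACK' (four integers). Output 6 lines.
227 7000 7000 227
227 7118 7118 227
227 7118 7227 227
227 7118 7373 227
227 7373 7373 227
418 7373 7373 418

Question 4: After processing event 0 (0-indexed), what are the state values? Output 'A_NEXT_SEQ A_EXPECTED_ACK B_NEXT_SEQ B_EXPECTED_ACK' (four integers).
After event 0: A_seq=227 A_ack=7000 B_seq=7000 B_ack=227

227 7000 7000 227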